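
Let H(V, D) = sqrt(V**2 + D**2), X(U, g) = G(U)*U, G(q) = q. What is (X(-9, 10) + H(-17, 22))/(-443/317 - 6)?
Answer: -25677/2345 - 317*sqrt(773)/2345 ≈ -14.708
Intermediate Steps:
X(U, g) = U**2 (X(U, g) = U*U = U**2)
H(V, D) = sqrt(D**2 + V**2)
(X(-9, 10) + H(-17, 22))/(-443/317 - 6) = ((-9)**2 + sqrt(22**2 + (-17)**2))/(-443/317 - 6) = (81 + sqrt(484 + 289))/(-443*1/317 - 6) = (81 + sqrt(773))/(-443/317 - 6) = (81 + sqrt(773))/(-2345/317) = (81 + sqrt(773))*(-317/2345) = -25677/2345 - 317*sqrt(773)/2345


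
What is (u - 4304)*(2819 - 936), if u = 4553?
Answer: 468867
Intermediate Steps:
(u - 4304)*(2819 - 936) = (4553 - 4304)*(2819 - 936) = 249*1883 = 468867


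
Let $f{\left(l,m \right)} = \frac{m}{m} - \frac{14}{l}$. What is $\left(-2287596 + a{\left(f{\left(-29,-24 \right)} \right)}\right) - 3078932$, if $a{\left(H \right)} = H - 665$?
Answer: $- \frac{155648554}{29} \approx -5.3672 \cdot 10^{6}$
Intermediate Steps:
$f{\left(l,m \right)} = 1 - \frac{14}{l}$
$a{\left(H \right)} = -665 + H$ ($a{\left(H \right)} = H - 665 = -665 + H$)
$\left(-2287596 + a{\left(f{\left(-29,-24 \right)} \right)}\right) - 3078932 = \left(-2287596 - \left(665 - \frac{-14 - 29}{-29}\right)\right) - 3078932 = \left(-2287596 - \frac{19242}{29}\right) - 3078932 = - \frac{66359526}{29} - 3078932 = - \frac{155648554}{29}$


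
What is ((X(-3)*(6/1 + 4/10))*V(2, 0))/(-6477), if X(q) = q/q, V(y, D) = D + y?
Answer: -64/32385 ≈ -0.0019762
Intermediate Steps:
X(q) = 1
((X(-3)*(6/1 + 4/10))*V(2, 0))/(-6477) = ((1*(6/1 + 4/10))*(0 + 2))/(-6477) = ((1*(6*1 + 4*(⅒)))*2)*(-1/6477) = ((1*(6 + ⅖))*2)*(-1/6477) = ((1*(32/5))*2)*(-1/6477) = ((32/5)*2)*(-1/6477) = (64/5)*(-1/6477) = -64/32385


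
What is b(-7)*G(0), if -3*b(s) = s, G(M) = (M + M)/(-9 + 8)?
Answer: 0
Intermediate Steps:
G(M) = -2*M (G(M) = (2*M)/(-1) = (2*M)*(-1) = -2*M)
b(s) = -s/3
b(-7)*G(0) = (-⅓*(-7))*(-2*0) = (7/3)*0 = 0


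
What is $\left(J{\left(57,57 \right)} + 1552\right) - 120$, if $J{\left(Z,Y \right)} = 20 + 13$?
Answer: $1465$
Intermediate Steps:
$J{\left(Z,Y \right)} = 33$
$\left(J{\left(57,57 \right)} + 1552\right) - 120 = \left(33 + 1552\right) - 120 = 1585 - 120 = 1465$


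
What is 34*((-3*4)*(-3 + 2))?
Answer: 408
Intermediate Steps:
34*((-3*4)*(-3 + 2)) = 34*(-12*(-1)) = 34*12 = 408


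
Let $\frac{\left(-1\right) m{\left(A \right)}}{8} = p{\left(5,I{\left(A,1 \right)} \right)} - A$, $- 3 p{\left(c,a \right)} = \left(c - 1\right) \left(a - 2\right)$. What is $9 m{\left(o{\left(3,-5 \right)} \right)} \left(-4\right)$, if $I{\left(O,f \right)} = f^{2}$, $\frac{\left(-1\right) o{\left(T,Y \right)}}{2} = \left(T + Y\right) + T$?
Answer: $960$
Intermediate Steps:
$o{\left(T,Y \right)} = - 4 T - 2 Y$ ($o{\left(T,Y \right)} = - 2 \left(\left(T + Y\right) + T\right) = - 2 \left(Y + 2 T\right) = - 4 T - 2 Y$)
$p{\left(c,a \right)} = - \frac{\left(-1 + c\right) \left(-2 + a\right)}{3}$ ($p{\left(c,a \right)} = - \frac{\left(c - 1\right) \left(a - 2\right)}{3} = - \frac{\left(-1 + c\right) \left(-2 + a\right)}{3}$)
$m{\left(A \right)} = - \frac{32}{3} + 8 A$ ($m{\left(A \right)} = - 8 \left(\left(- \frac{2}{3} + \frac{1^{2}}{3} + \frac{2}{3} \cdot 5 - \frac{1}{3} \cdot 1^{2} \cdot 5\right) - A\right) = - 8 \left(\left(- \frac{2}{3} + \frac{1}{3} \cdot 1 + \frac{10}{3} - \frac{1}{3} \cdot 5\right) - A\right) = - 8 \left(\left(- \frac{2}{3} + \frac{1}{3} + \frac{10}{3} - \frac{5}{3}\right) - A\right) = - 8 \left(\frac{4}{3} - A\right) = - \frac{32}{3} + 8 A$)
$9 m{\left(o{\left(3,-5 \right)} \right)} \left(-4\right) = 9 \left(- \frac{32}{3} + 8 \left(\left(-4\right) 3 - -10\right)\right) \left(-4\right) = 9 \left(- \frac{32}{3} + 8 \left(-12 + 10\right)\right) \left(-4\right) = 9 \left(- \frac{32}{3} + 8 \left(-2\right)\right) \left(-4\right) = 9 \left(- \frac{32}{3} - 16\right) \left(-4\right) = 9 \left(- \frac{80}{3}\right) \left(-4\right) = \left(-240\right) \left(-4\right) = 960$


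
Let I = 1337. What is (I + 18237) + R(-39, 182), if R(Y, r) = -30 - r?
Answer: 19362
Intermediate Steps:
(I + 18237) + R(-39, 182) = (1337 + 18237) + (-30 - 1*182) = 19574 + (-30 - 182) = 19574 - 212 = 19362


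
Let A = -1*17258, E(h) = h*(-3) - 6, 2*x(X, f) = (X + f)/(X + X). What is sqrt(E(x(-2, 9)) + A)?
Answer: I*sqrt(276182)/4 ≈ 131.38*I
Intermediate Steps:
x(X, f) = (X + f)/(4*X) (x(X, f) = ((X + f)/(X + X))/2 = ((X + f)/((2*X)))/2 = ((X + f)*(1/(2*X)))/2 = ((X + f)/(2*X))/2 = (X + f)/(4*X))
E(h) = -6 - 3*h (E(h) = -3*h - 6 = -6 - 3*h)
A = -17258
sqrt(E(x(-2, 9)) + A) = sqrt((-6 - 3*(-2 + 9)/(4*(-2))) - 17258) = sqrt((-6 - 3*(-1)*7/(4*2)) - 17258) = sqrt((-6 - 3*(-7/8)) - 17258) = sqrt((-6 + 21/8) - 17258) = sqrt(-27/8 - 17258) = sqrt(-138091/8) = I*sqrt(276182)/4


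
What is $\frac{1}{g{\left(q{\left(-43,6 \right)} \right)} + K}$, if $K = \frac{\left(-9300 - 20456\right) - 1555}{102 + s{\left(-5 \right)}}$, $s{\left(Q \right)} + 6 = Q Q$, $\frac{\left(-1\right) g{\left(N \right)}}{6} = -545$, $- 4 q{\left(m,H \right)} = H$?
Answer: $\frac{121}{364359} \approx 0.00033209$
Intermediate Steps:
$q{\left(m,H \right)} = - \frac{H}{4}$
$g{\left(N \right)} = 3270$ ($g{\left(N \right)} = \left(-6\right) \left(-545\right) = 3270$)
$s{\left(Q \right)} = -6 + Q^{2}$ ($s{\left(Q \right)} = -6 + Q Q = -6 + Q^{2}$)
$K = - \frac{31311}{121}$ ($K = \frac{\left(-9300 - 20456\right) - 1555}{102 - \left(6 - \left(-5\right)^{2}\right)} = \frac{-29756 - 1555}{102 + \left(-6 + 25\right)} = - \frac{31311}{102 + 19} = - \frac{31311}{121} \approx -258.77$)
$\frac{1}{g{\left(q{\left(-43,6 \right)} \right)} + K} = \frac{1}{3270 - \frac{31311}{121}} = \frac{1}{\frac{364359}{121}} = \frac{121}{364359}$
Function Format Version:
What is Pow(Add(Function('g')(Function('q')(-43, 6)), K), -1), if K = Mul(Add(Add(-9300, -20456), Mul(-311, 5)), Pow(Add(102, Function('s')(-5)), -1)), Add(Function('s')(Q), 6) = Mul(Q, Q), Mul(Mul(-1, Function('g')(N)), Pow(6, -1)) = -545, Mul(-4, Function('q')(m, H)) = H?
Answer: Rational(121, 364359) ≈ 0.00033209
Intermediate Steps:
Function('q')(m, H) = Mul(Rational(-1, 4), H)
Function('g')(N) = 3270 (Function('g')(N) = Mul(-6, -545) = 3270)
Function('s')(Q) = Add(-6, Pow(Q, 2)) (Function('s')(Q) = Add(-6, Mul(Q, Q)) = Add(-6, Pow(Q, 2)))
K = Rational(-31311, 121) (K = Mul(Add(Add(-9300, -20456), Mul(-311, 5)), Pow(Add(102, Add(-6, Pow(-5, 2))), -1)) = Mul(Add(-29756, -1555), Pow(Add(102, Add(-6, 25)), -1)) = Mul(-31311, Pow(Add(102, 19), -1)) = Mul(-31311, Pow(121, -1)) = Mul(-31311, Rational(1, 121)) = Rational(-31311, 121) ≈ -258.77)
Pow(Add(Function('g')(Function('q')(-43, 6)), K), -1) = Pow(Add(3270, Rational(-31311, 121)), -1) = Pow(Rational(364359, 121), -1) = Rational(121, 364359)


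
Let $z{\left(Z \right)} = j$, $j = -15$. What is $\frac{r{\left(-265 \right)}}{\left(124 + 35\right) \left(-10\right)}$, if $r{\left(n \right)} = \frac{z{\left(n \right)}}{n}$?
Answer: $- \frac{1}{28090} \approx -3.56 \cdot 10^{-5}$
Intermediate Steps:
$z{\left(Z \right)} = -15$
$r{\left(n \right)} = - \frac{15}{n}$
$\frac{r{\left(-265 \right)}}{\left(124 + 35\right) \left(-10\right)} = \frac{\left(-15\right) \frac{1}{-265}}{\left(124 + 35\right) \left(-10\right)} = \frac{\left(-15\right) \left(- \frac{1}{265}\right)}{159 \left(-10\right)} = \frac{3}{53 \left(-1590\right)} = \frac{3}{53} \left(- \frac{1}{1590}\right) = - \frac{1}{28090}$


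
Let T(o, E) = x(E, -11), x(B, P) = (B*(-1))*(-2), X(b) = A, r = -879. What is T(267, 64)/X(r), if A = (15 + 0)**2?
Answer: 128/225 ≈ 0.56889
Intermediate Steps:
A = 225 (A = 15**2 = 225)
X(b) = 225
x(B, P) = 2*B (x(B, P) = -B*(-2) = 2*B)
T(o, E) = 2*E
T(267, 64)/X(r) = (2*64)/225 = 128*(1/225) = 128/225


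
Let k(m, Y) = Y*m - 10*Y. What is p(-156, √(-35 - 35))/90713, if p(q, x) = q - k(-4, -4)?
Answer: -212/90713 ≈ -0.0023370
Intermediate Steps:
k(m, Y) = -10*Y + Y*m
p(q, x) = -56 + q (p(q, x) = q - (-4)*(-10 - 4) = q - (-4)*(-14) = q - 1*56 = q - 56 = -56 + q)
p(-156, √(-35 - 35))/90713 = (-56 - 156)/90713 = -212*1/90713 = -212/90713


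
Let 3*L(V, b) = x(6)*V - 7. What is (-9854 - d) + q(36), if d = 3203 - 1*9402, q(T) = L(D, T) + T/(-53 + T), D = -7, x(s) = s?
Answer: -187346/51 ≈ -3673.4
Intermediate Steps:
L(V, b) = -7/3 + 2*V (L(V, b) = (6*V - 7)/3 = (-7 + 6*V)/3 = -7/3 + 2*V)
q(T) = -49/3 + T/(-53 + T) (q(T) = (-7/3 + 2*(-7)) + T/(-53 + T) = (-7/3 - 14) + T/(-53 + T) = -49/3 + T/(-53 + T))
d = -6199 (d = 3203 - 9402 = -6199)
(-9854 - d) + q(36) = (-9854 - 1*(-6199)) + (2597 - 46*36)/(3*(-53 + 36)) = (-9854 + 6199) + (⅓)*(2597 - 1656)/(-17) = -3655 + (⅓)*(-1/17)*941 = -3655 - 941/51 = -187346/51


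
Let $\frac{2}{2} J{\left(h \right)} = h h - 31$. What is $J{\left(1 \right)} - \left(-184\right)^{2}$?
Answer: $-33886$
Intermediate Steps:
$J{\left(h \right)} = -31 + h^{2}$ ($J{\left(h \right)} = h h - 31 = h^{2} - 31 = -31 + h^{2}$)
$J{\left(1 \right)} - \left(-184\right)^{2} = \left(-31 + 1^{2}\right) - \left(-184\right)^{2} = \left(-31 + 1\right) - 33856 = -30 - 33856 = -33886$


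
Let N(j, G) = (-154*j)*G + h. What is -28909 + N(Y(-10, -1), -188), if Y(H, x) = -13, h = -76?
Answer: -405361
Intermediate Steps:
N(j, G) = -76 - 154*G*j (N(j, G) = (-154*j)*G - 76 = -154*G*j - 76 = -76 - 154*G*j)
-28909 + N(Y(-10, -1), -188) = -28909 + (-76 - 154*(-188)*(-13)) = -28909 + (-76 - 376376) = -28909 - 376452 = -405361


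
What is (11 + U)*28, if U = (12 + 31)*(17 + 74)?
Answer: 109872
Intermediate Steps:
U = 3913 (U = 43*91 = 3913)
(11 + U)*28 = (11 + 3913)*28 = 3924*28 = 109872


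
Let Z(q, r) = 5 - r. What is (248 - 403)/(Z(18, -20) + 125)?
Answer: -31/30 ≈ -1.0333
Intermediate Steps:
(248 - 403)/(Z(18, -20) + 125) = (248 - 403)/((5 - 1*(-20)) + 125) = -155/((5 + 20) + 125) = -155/(25 + 125) = -155/150 = -155*1/150 = -31/30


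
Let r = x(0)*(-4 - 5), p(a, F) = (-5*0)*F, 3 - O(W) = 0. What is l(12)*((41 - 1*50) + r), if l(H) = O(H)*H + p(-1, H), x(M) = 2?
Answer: -972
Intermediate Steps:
O(W) = 3 (O(W) = 3 - 1*0 = 3 + 0 = 3)
p(a, F) = 0 (p(a, F) = 0*F = 0)
r = -18 (r = 2*(-4 - 5) = 2*(-9) = -18)
l(H) = 3*H (l(H) = 3*H + 0 = 3*H)
l(12)*((41 - 1*50) + r) = (3*12)*((41 - 1*50) - 18) = 36*((41 - 50) - 18) = 36*(-9 - 18) = 36*(-27) = -972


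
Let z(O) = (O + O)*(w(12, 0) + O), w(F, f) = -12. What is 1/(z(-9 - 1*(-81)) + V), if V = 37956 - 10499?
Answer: 1/36097 ≈ 2.7703e-5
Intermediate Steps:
z(O) = 2*O*(-12 + O) (z(O) = (O + O)*(-12 + O) = (2*O)*(-12 + O) = 2*O*(-12 + O))
V = 27457
1/(z(-9 - 1*(-81)) + V) = 1/(2*(-9 - 1*(-81))*(-12 + (-9 - 1*(-81))) + 27457) = 1/(2*(-9 + 81)*(-12 + (-9 + 81)) + 27457) = 1/(2*72*(-12 + 72) + 27457) = 1/(2*72*60 + 27457) = 1/(8640 + 27457) = 1/36097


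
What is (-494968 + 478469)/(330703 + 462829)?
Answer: -16499/793532 ≈ -0.020792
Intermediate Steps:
(-494968 + 478469)/(330703 + 462829) = -16499/793532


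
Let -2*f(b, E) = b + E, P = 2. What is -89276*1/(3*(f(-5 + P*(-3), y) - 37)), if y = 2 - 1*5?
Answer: 44638/45 ≈ 991.96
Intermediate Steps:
y = -3 (y = 2 - 5 = -3)
f(b, E) = -E/2 - b/2 (f(b, E) = -(b + E)/2 = -(E + b)/2 = -E/2 - b/2)
-89276*1/(3*(f(-5 + P*(-3), y) - 37)) = -89276*1/(3*((-½*(-3) - (-5 + 2*(-3))/2) - 37)) = -89276*1/(3*((3/2 - (-5 - 6)/2) - 37)) = -89276*1/(3*((3/2 - ½*(-11)) - 37)) = -89276*1/(3*((3/2 + 11/2) - 37)) = -89276*1/(3*(7 - 37)) = -89276/(3*(-30)) = -89276/(-90) = -89276*(-1/90) = 44638/45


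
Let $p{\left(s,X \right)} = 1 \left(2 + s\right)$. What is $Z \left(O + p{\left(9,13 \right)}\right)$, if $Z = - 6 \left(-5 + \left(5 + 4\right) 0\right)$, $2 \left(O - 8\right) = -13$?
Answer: $375$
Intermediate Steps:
$O = \frac{3}{2}$ ($O = 8 + \frac{1}{2} \left(-13\right) = 8 - \frac{13}{2} = \frac{3}{2} \approx 1.5$)
$p{\left(s,X \right)} = 2 + s$
$Z = 30$ ($Z = - 6 \left(-5 + 9 \cdot 0\right) = - 6 \left(-5 + 0\right) = \left(-6\right) \left(-5\right) = 30$)
$Z \left(O + p{\left(9,13 \right)}\right) = 30 \left(\frac{3}{2} + \left(2 + 9\right)\right) = 30 \left(\frac{3}{2} + 11\right) = 30 \cdot \frac{25}{2} = 375$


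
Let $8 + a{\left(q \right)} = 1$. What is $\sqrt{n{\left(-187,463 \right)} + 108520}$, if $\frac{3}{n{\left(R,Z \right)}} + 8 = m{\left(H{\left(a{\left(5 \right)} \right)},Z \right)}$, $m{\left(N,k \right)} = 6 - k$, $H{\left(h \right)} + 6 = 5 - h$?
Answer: $\frac{\sqrt{2607192845}}{155} \approx 329.42$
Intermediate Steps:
$a{\left(q \right)} = -7$ ($a{\left(q \right)} = -8 + 1 = -7$)
$H{\left(h \right)} = -1 - h$ ($H{\left(h \right)} = -6 - \left(-5 + h\right) = -1 - h$)
$n{\left(R,Z \right)} = \frac{3}{-2 - Z}$ ($n{\left(R,Z \right)} = \frac{3}{-8 - \left(-6 + Z\right)} = \frac{3}{-2 - Z}$)
$\sqrt{n{\left(-187,463 \right)} + 108520} = \sqrt{- \frac{3}{2 + 463} + 108520} = \sqrt{- \frac{3}{465} + 108520} = \sqrt{\left(-3\right) \frac{1}{465} + 108520} = \sqrt{- \frac{1}{155} + 108520} = \sqrt{\frac{16820599}{155}} = \frac{\sqrt{2607192845}}{155}$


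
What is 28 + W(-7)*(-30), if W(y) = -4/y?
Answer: 76/7 ≈ 10.857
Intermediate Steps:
28 + W(-7)*(-30) = 28 - 4/(-7)*(-30) = 28 - 4*(-1/7)*(-30) = 28 + (4/7)*(-30) = 28 - 120/7 = 76/7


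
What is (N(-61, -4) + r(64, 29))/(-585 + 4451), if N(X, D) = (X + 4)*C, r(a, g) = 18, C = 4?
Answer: -105/1933 ≈ -0.054320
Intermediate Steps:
N(X, D) = 16 + 4*X (N(X, D) = (X + 4)*4 = (4 + X)*4 = 16 + 4*X)
(N(-61, -4) + r(64, 29))/(-585 + 4451) = ((16 + 4*(-61)) + 18)/(-585 + 4451) = ((16 - 244) + 18)/3866 = (-228 + 18)*(1/3866) = -210*1/3866 = -105/1933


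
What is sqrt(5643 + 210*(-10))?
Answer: sqrt(3543) ≈ 59.523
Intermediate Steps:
sqrt(5643 + 210*(-10)) = sqrt(5643 - 2100) = sqrt(3543)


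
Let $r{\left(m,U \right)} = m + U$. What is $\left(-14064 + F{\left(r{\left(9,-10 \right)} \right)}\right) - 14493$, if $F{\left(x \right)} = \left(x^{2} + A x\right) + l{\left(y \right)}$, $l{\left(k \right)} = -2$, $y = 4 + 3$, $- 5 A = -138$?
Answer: $- \frac{142928}{5} \approx -28586.0$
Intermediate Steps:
$A = \frac{138}{5}$ ($A = \left(- \frac{1}{5}\right) \left(-138\right) = \frac{138}{5} \approx 27.6$)
$r{\left(m,U \right)} = U + m$
$y = 7$
$F{\left(x \right)} = -2 + x^{2} + \frac{138 x}{5}$ ($F{\left(x \right)} = \left(x^{2} + \frac{138 x}{5}\right) - 2 = -2 + x^{2} + \frac{138 x}{5}$)
$\left(-14064 + F{\left(r{\left(9,-10 \right)} \right)}\right) - 14493 = \left(-14064 + \left(-2 + \left(-10 + 9\right)^{2} + \frac{138 \left(-10 + 9\right)}{5}\right)\right) - 14493 = \left(-14064 + \left(-2 + \left(-1\right)^{2} + \frac{138}{5} \left(-1\right)\right)\right) - 14493 = \left(-14064 - \frac{143}{5}\right) - 14493 = - \frac{70463}{5} - 14493 = - \frac{142928}{5}$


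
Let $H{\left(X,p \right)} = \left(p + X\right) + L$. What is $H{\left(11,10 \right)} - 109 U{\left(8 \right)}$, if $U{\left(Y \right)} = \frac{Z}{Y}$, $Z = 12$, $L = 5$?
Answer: $- \frac{275}{2} \approx -137.5$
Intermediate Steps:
$H{\left(X,p \right)} = 5 + X + p$ ($H{\left(X,p \right)} = \left(p + X\right) + 5 = \left(X + p\right) + 5 = 5 + X + p$)
$U{\left(Y \right)} = \frac{12}{Y}$
$H{\left(11,10 \right)} - 109 U{\left(8 \right)} = \left(5 + 11 + 10\right) - 109 \cdot \frac{12}{8} = 26 - 109 \cdot 12 \cdot \frac{1}{8} = 26 - \frac{327}{2} = - \frac{275}{2}$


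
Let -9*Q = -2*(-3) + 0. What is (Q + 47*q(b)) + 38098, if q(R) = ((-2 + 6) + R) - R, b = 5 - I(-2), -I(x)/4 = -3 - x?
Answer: 114856/3 ≈ 38285.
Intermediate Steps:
I(x) = 12 + 4*x (I(x) = -4*(-3 - x) = 12 + 4*x)
Q = -2/3 (Q = -(-2*(-3) + 0)/9 = -(6 + 0)/9 = -1/9*6 = -2/3 ≈ -0.66667)
b = 1 (b = 5 - (12 + 4*(-2)) = 5 - (12 - 8) = 5 - 1*4 = 5 - 4 = 1)
q(R) = 4 (q(R) = (4 + R) - R = 4)
(Q + 47*q(b)) + 38098 = (-2/3 + 47*4) + 38098 = (-2/3 + 188) + 38098 = 562/3 + 38098 = 114856/3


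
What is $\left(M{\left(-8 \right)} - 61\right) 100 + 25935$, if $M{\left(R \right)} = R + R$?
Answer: $18235$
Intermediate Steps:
$M{\left(R \right)} = 2 R$
$\left(M{\left(-8 \right)} - 61\right) 100 + 25935 = \left(2 \left(-8\right) - 61\right) 100 + 25935 = \left(-16 - 61\right) 100 + 25935 = \left(-77\right) 100 + 25935 = -7700 + 25935 = 18235$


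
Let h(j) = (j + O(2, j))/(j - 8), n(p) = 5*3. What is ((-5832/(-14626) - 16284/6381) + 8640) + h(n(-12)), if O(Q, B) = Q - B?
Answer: 940548001558/108883257 ≈ 8638.1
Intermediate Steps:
n(p) = 15
h(j) = 2/(-8 + j) (h(j) = (j + (2 - j))/(j - 8) = 2/(-8 + j))
((-5832/(-14626) - 16284/6381) + 8640) + h(n(-12)) = ((-5832/(-14626) - 16284/6381) + 8640) + 2/(-8 + 15) = ((-5832*(-1/14626) - 16284*1/6381) + 8640) + 2/7 = ((2916/7313 - 5428/2127) + 8640) + 2*(⅐) = (-33492632/15554751 + 8640) + 2/7 = 134359556008/15554751 + 2/7 = 940548001558/108883257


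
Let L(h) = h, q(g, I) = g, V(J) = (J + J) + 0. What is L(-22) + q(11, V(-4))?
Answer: -11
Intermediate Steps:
V(J) = 2*J (V(J) = 2*J + 0 = 2*J)
L(-22) + q(11, V(-4)) = -22 + 11 = -11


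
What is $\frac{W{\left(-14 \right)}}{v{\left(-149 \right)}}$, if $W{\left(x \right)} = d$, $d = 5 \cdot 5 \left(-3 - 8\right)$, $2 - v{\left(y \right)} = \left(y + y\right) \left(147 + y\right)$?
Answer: $\frac{25}{54} \approx 0.46296$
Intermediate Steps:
$v{\left(y \right)} = 2 - 2 y \left(147 + y\right)$ ($v{\left(y \right)} = 2 - \left(y + y\right) \left(147 + y\right) = 2 - 2 y \left(147 + y\right)$)
$d = -275$ ($d = 25 \left(-11\right) = -275$)
$W{\left(x \right)} = -275$
$\frac{W{\left(-14 \right)}}{v{\left(-149 \right)}} = - \frac{275}{2 - -43806 - 2 \left(-149\right)^{2}} = - \frac{275}{2 + 43806 - 44402} = - \frac{275}{-594} = \left(-275\right) \left(- \frac{1}{594}\right) = \frac{25}{54}$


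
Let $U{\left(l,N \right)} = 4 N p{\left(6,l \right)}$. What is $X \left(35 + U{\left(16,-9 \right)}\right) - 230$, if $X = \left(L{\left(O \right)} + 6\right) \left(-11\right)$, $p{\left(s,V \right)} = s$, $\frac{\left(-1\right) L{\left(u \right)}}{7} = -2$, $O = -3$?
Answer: $39590$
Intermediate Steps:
$L{\left(u \right)} = 14$ ($L{\left(u \right)} = \left(-7\right) \left(-2\right) = 14$)
$X = -220$ ($X = \left(14 + 6\right) \left(-11\right) = 20 \left(-11\right) = -220$)
$U{\left(l,N \right)} = 24 N$ ($U{\left(l,N \right)} = 4 N 6 = 24 N$)
$X \left(35 + U{\left(16,-9 \right)}\right) - 230 = - 220 \left(35 + 24 \left(-9\right)\right) - 230 = - 220 \left(35 - 216\right) - 230 = \left(-220\right) \left(-181\right) - 230 = 39820 - 230 = 39590$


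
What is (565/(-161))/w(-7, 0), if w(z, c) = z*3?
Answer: 565/3381 ≈ 0.16711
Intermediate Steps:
w(z, c) = 3*z
(565/(-161))/w(-7, 0) = (565/(-161))/((3*(-7))) = (565*(-1/161))/(-21) = -1/21*(-565/161) = 565/3381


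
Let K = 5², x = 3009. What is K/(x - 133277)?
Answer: -25/130268 ≈ -0.00019191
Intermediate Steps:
K = 25
K/(x - 133277) = 25/(3009 - 133277) = 25/(-130268) = -1/130268*25 = -25/130268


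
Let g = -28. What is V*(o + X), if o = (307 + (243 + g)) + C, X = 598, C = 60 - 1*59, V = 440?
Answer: 493240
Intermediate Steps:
C = 1 (C = 60 - 59 = 1)
o = 523 (o = (307 + (243 - 28)) + 1 = (307 + 215) + 1 = 522 + 1 = 523)
V*(o + X) = 440*(523 + 598) = 440*1121 = 493240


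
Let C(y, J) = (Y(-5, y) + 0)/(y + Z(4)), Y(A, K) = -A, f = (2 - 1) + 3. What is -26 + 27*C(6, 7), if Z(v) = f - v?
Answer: -7/2 ≈ -3.5000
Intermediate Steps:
f = 4 (f = 1 + 3 = 4)
Z(v) = 4 - v
C(y, J) = 5/y (C(y, J) = (-1*(-5) + 0)/(y + (4 - 1*4)) = (5 + 0)/(y + (4 - 4)) = 5/(y + 0) = 5/y)
-26 + 27*C(6, 7) = -26 + 27*(5/6) = -26 + 27*(5*(⅙)) = -26 + 27*(⅚) = -26 + 45/2 = -7/2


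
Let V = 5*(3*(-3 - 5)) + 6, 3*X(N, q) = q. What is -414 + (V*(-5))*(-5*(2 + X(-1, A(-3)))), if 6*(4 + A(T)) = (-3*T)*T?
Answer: 1961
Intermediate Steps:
A(T) = -4 - T²/2 (A(T) = -4 + ((-3*T)*T)/6 = -4 + (-3*T²)/6 = -4 - T²/2)
X(N, q) = q/3
V = -114 (V = 5*(3*(-8)) + 6 = 5*(-24) + 6 = -120 + 6 = -114)
-414 + (V*(-5))*(-5*(2 + X(-1, A(-3)))) = -414 + (-114*(-5))*(-5*(2 + (-4 - ½*(-3)²)/3)) = -414 + 570*(-5*(2 + (-4 - ½*9)/3)) = -414 + 570*(-5*(2 + (-4 - 9/2)/3)) = -414 + 570*(-5*(2 + (⅓)*(-17/2))) = -414 + 570*(-5*(2 - 17/6)) = -414 + 570*(-5*(-⅚)) = -414 + 570*(25/6) = -414 + 2375 = 1961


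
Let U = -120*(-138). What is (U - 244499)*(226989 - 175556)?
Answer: -11723586587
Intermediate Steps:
U = 16560
(U - 244499)*(226989 - 175556) = (16560 - 244499)*(226989 - 175556) = -227939*51433 = -11723586587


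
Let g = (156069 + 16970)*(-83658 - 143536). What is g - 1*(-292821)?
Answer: -39313129745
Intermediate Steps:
g = -39313422566 (g = 173039*(-227194) = -39313422566)
g - 1*(-292821) = -39313422566 - 1*(-292821) = -39313422566 + 292821 = -39313129745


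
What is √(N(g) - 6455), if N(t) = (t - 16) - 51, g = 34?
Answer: 2*I*√1622 ≈ 80.548*I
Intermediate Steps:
N(t) = -67 + t (N(t) = (-16 + t) - 51 = -67 + t)
√(N(g) - 6455) = √((-67 + 34) - 6455) = √(-33 - 6455) = √(-6488) = 2*I*√1622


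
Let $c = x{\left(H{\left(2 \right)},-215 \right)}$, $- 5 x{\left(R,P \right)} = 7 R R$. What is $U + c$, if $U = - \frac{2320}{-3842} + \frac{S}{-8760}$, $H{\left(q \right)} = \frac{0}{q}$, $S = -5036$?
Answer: $\frac{4958939}{4206990} \approx 1.1787$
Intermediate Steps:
$H{\left(q \right)} = 0$
$x{\left(R,P \right)} = - \frac{7 R^{2}}{5}$ ($x{\left(R,P \right)} = - \frac{7 R R}{5} = - \frac{7 R^{2}}{5}$)
$c = 0$ ($c = - \frac{7 \cdot 0^{2}}{5} = \left(- \frac{7}{5}\right) 0 = 0$)
$U = \frac{4958939}{4206990}$ ($U = - \frac{2320}{-3842} - \frac{5036}{-8760} = \left(-2320\right) \left(- \frac{1}{3842}\right) - - \frac{1259}{2190} = \frac{1160}{1921} + \frac{1259}{2190} = \frac{4958939}{4206990} \approx 1.1787$)
$U + c = \frac{4958939}{4206990} + 0 = \frac{4958939}{4206990}$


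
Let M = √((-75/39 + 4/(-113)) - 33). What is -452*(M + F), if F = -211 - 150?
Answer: 163172 - 36*I*√931346/13 ≈ 1.6317e+5 - 2672.5*I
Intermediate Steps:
M = 9*I*√931346/1469 (M = √((-75*1/39 + 4*(-1/113)) - 33) = √((-25/13 - 4/113) - 33) = √(-2877/1469 - 33) = √(-51354/1469) = 9*I*√931346/1469 ≈ 5.9126*I)
F = -361
-452*(M + F) = -452*(9*I*√931346/1469 - 361) = -452*(-361 + 9*I*√931346/1469) = 163172 - 36*I*√931346/13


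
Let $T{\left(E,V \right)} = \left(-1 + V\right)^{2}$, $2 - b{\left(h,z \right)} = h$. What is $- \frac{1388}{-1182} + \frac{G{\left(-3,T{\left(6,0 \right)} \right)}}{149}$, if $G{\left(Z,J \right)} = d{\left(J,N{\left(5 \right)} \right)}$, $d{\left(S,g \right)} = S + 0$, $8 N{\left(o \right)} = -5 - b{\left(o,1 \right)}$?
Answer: $\frac{103997}{88059} \approx 1.181$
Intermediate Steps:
$b{\left(h,z \right)} = 2 - h$
$N{\left(o \right)} = - \frac{7}{8} + \frac{o}{8}$ ($N{\left(o \right)} = \frac{-5 - \left(2 - o\right)}{8} = \frac{-5 + \left(-2 + o\right)}{8} = \frac{-7 + o}{8} = - \frac{7}{8} + \frac{o}{8}$)
$d{\left(S,g \right)} = S$
$G{\left(Z,J \right)} = J$
$- \frac{1388}{-1182} + \frac{G{\left(-3,T{\left(6,0 \right)} \right)}}{149} = - \frac{1388}{-1182} + \frac{\left(-1 + 0\right)^{2}}{149} = \left(-1388\right) \left(- \frac{1}{1182}\right) + \left(-1\right)^{2} \cdot \frac{1}{149} = \frac{694}{591} + 1 \cdot \frac{1}{149} = \frac{694}{591} + \frac{1}{149} = \frac{103997}{88059}$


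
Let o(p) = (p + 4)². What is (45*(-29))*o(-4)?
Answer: 0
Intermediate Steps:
o(p) = (4 + p)²
(45*(-29))*o(-4) = (45*(-29))*(4 - 4)² = -1305*0² = -1305*0 = 0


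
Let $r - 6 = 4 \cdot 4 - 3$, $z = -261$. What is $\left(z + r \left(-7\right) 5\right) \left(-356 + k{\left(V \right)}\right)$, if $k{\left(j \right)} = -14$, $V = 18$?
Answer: $342620$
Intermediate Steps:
$r = 19$ ($r = 6 + \left(4 \cdot 4 - 3\right) = 6 + \left(16 - 3\right) = 6 + 13 = 19$)
$\left(z + r \left(-7\right) 5\right) \left(-356 + k{\left(V \right)}\right) = \left(-261 + 19 \left(-7\right) 5\right) \left(-356 - 14\right) = \left(-261 - 665\right) \left(-370\right) = \left(-926\right) \left(-370\right) = 342620$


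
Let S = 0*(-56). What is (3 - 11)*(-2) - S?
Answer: 16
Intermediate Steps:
S = 0
(3 - 11)*(-2) - S = (3 - 11)*(-2) - 1*0 = -8*(-2) + 0 = 16 + 0 = 16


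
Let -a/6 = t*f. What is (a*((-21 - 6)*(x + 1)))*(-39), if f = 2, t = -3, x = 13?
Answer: 530712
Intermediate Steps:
a = 36 (a = -(-18)*2 = -6*(-6) = 36)
(a*((-21 - 6)*(x + 1)))*(-39) = (36*((-21 - 6)*(13 + 1)))*(-39) = (36*(-27*14))*(-39) = (36*(-378))*(-39) = -13608*(-39) = 530712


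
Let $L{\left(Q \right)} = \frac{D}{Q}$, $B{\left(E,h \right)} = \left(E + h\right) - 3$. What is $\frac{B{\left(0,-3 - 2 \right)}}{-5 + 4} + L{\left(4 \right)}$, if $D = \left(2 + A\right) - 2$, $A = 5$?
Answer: $\frac{37}{4} \approx 9.25$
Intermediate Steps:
$D = 5$ ($D = \left(2 + 5\right) - 2 = 7 - 2 = 5$)
$B{\left(E,h \right)} = -3 + E + h$
$L{\left(Q \right)} = \frac{5}{Q}$
$\frac{B{\left(0,-3 - 2 \right)}}{-5 + 4} + L{\left(4 \right)} = \frac{-3 + 0 - 5}{-5 + 4} + \frac{5}{4} = \frac{-3 + 0 - 5}{-1} + 5 \cdot \frac{1}{4} = - (-3 + 0 - 5) + \frac{5}{4} = \left(-1\right) \left(-8\right) + \frac{5}{4} = 8 + \frac{5}{4} = \frac{37}{4}$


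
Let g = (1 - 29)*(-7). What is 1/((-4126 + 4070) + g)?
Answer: 1/140 ≈ 0.0071429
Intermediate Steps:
g = 196 (g = -28*(-7) = 196)
1/((-4126 + 4070) + g) = 1/((-4126 + 4070) + 196) = 1/(-56 + 196) = 1/140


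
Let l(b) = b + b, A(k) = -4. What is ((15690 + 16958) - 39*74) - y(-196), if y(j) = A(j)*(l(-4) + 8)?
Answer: 29762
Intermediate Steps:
l(b) = 2*b
y(j) = 0 (y(j) = -4*(2*(-4) + 8) = -4*(-8 + 8) = -4*0 = 0)
((15690 + 16958) - 39*74) - y(-196) = ((15690 + 16958) - 39*74) - 1*0 = (32648 - 2886) + 0 = 29762 + 0 = 29762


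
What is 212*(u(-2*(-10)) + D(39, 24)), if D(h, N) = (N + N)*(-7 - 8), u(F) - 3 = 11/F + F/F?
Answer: -758377/5 ≈ -1.5168e+5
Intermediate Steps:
u(F) = 4 + 11/F (u(F) = 3 + (11/F + F/F) = 3 + (11/F + 1) = 3 + (1 + 11/F) = 4 + 11/F)
D(h, N) = -30*N (D(h, N) = (2*N)*(-15) = -30*N)
212*(u(-2*(-10)) + D(39, 24)) = 212*((4 + 11/((-2*(-10)))) - 30*24) = 212*((4 + 11/20) - 720) = 212*(91/20 - 720) = 212*(-14309/20) = -758377/5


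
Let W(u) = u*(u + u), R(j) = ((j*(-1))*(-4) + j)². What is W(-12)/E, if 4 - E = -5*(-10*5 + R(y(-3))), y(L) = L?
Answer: 96/293 ≈ 0.32764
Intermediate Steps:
R(j) = 25*j² (R(j) = (-j*(-4) + j)² = (4*j + j)² = (5*j)² = 25*j²)
W(u) = 2*u² (W(u) = u*(2*u) = 2*u²)
E = 879 (E = 4 - (-5)*(-10*5 + 25*(-3)²) = 4 - (-5)*(-50 + 25*9) = 4 - (-5)*(-50 + 225) = 4 - (-5)*175 = 4 - 1*(-875) = 4 + 875 = 879)
W(-12)/E = (2*(-12)²)/879 = (2*144)*(1/879) = 288*(1/879) = 96/293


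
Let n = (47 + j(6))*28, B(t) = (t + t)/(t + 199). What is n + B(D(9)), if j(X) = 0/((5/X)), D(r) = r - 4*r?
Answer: 113149/86 ≈ 1315.7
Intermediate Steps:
D(r) = -3*r
B(t) = 2*t/(199 + t) (B(t) = (2*t)/(199 + t) = 2*t/(199 + t))
j(X) = 0 (j(X) = 0*(X/5) = 0)
n = 1316 (n = (47 + 0)*28 = 47*28 = 1316)
n + B(D(9)) = 1316 + 2*(-3*9)/(199 - 3*9) = 1316 + 2*(-27)/(199 - 27) = 1316 + 2*(-27)/172 = 1316 + 2*(-27)*(1/172) = 1316 - 27/86 = 113149/86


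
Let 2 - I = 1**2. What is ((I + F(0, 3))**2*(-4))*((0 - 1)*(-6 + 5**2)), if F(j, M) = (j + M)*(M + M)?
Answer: 27436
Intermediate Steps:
I = 1 (I = 2 - 1*1**2 = 2 - 1*1 = 2 - 1 = 1)
F(j, M) = 2*M*(M + j) (F(j, M) = (M + j)*(2*M) = 2*M*(M + j))
((I + F(0, 3))**2*(-4))*((0 - 1)*(-6 + 5**2)) = ((1 + 2*3*(3 + 0))**2*(-4))*((0 - 1)*(-6 + 5**2)) = ((1 + 2*3*3)**2*(-4))*(-(-6 + 25)) = ((1 + 18)**2*(-4))*(-1*19) = (19**2*(-4))*(-19) = (361*(-4))*(-19) = -1444*(-19) = 27436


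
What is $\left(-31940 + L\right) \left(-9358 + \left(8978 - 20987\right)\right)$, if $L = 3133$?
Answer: $615519169$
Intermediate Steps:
$\left(-31940 + L\right) \left(-9358 + \left(8978 - 20987\right)\right) = \left(-31940 + 3133\right) \left(-9358 + \left(8978 - 20987\right)\right) = - 28807 \left(-9358 + \left(8978 - 20987\right)\right) = - 28807 \left(-9358 - 12009\right) = \left(-28807\right) \left(-21367\right) = 615519169$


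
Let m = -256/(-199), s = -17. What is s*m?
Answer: -4352/199 ≈ -21.869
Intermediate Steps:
m = 256/199 (m = -256*(-1/199) = 256/199 ≈ 1.2864)
s*m = -17*256/199 = -4352/199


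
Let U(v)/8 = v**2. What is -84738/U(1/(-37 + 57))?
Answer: -4236900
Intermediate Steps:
U(v) = 8*v**2
-84738/U(1/(-37 + 57)) = -84738*(-37 + 57)**2/8 = -84738/(8*(1/20)**2) = -84738/(8*(1/400)) = -84738/1/50 = -84738*50 = -4236900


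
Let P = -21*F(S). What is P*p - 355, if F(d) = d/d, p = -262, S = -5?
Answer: 5147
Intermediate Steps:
F(d) = 1
P = -21 (P = -21*1 = -21)
P*p - 355 = -21*(-262) - 355 = 5502 - 355 = 5147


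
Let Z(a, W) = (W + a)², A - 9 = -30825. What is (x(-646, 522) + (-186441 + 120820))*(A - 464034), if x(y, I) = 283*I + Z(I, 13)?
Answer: -182268100500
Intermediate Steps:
A = -30816 (A = 9 - 30825 = -30816)
x(y, I) = (13 + I)² + 283*I (x(y, I) = 283*I + (13 + I)² = (13 + I)² + 283*I)
(x(-646, 522) + (-186441 + 120820))*(A - 464034) = (((13 + 522)² + 283*522) + (-186441 + 120820))*(-30816 - 464034) = ((535² + 147726) - 65621)*(-494850) = ((286225 + 147726) - 65621)*(-494850) = (433951 - 65621)*(-494850) = 368330*(-494850) = -182268100500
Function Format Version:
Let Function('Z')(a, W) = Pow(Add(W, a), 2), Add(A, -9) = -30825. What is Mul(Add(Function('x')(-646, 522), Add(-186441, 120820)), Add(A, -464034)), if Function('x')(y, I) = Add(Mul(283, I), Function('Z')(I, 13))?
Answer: -182268100500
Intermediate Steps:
A = -30816 (A = Add(9, -30825) = -30816)
Function('x')(y, I) = Add(Pow(Add(13, I), 2), Mul(283, I)) (Function('x')(y, I) = Add(Mul(283, I), Pow(Add(13, I), 2)) = Add(Pow(Add(13, I), 2), Mul(283, I)))
Mul(Add(Function('x')(-646, 522), Add(-186441, 120820)), Add(A, -464034)) = Mul(Add(Add(Pow(Add(13, 522), 2), Mul(283, 522)), Add(-186441, 120820)), Add(-30816, -464034)) = Mul(Add(Add(Pow(535, 2), 147726), -65621), -494850) = Mul(Add(Add(286225, 147726), -65621), -494850) = Mul(Add(433951, -65621), -494850) = Mul(368330, -494850) = -182268100500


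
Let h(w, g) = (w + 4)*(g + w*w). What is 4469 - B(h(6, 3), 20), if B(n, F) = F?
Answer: 4449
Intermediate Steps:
h(w, g) = (4 + w)*(g + w²)
4469 - B(h(6, 3), 20) = 4469 - 1*20 = 4469 - 20 = 4449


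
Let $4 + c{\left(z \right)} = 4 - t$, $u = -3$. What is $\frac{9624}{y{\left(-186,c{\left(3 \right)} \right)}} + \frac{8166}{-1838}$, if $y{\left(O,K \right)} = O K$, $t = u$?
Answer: $- \frac{1853795}{85467} \approx -21.69$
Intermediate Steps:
$t = -3$
$c{\left(z \right)} = 3$ ($c{\left(z \right)} = -4 + \left(4 - -3\right) = -4 + \left(4 + 3\right) = -4 + 7 = 3$)
$y{\left(O,K \right)} = K O$
$\frac{9624}{y{\left(-186,c{\left(3 \right)} \right)}} + \frac{8166}{-1838} = \frac{9624}{3 \left(-186\right)} + \frac{8166}{-1838} = \frac{9624}{-558} + 8166 \left(- \frac{1}{1838}\right) = 9624 \left(- \frac{1}{558}\right) - \frac{4083}{919} = - \frac{1604}{93} - \frac{4083}{919} = - \frac{1853795}{85467}$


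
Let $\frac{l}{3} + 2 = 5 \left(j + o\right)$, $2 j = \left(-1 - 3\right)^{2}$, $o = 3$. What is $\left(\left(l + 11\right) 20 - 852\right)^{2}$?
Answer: $6492304$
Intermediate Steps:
$j = 8$ ($j = \frac{\left(-1 - 3\right)^{2}}{2} = \frac{\left(-4\right)^{2}}{2} = \frac{1}{2} \cdot 16 = 8$)
$l = 159$ ($l = -6 + 3 \cdot 5 \left(8 + 3\right) = -6 + 3 \cdot 5 \cdot 11 = -6 + 3 \cdot 55 = -6 + 165 = 159$)
$\left(\left(l + 11\right) 20 - 852\right)^{2} = \left(\left(159 + 11\right) 20 - 852\right)^{2} = \left(170 \cdot 20 - 852\right)^{2} = \left(3400 - 852\right)^{2} = 2548^{2} = 6492304$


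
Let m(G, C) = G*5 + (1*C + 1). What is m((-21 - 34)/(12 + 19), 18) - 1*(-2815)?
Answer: 87579/31 ≈ 2825.1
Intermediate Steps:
m(G, C) = 1 + C + 5*G (m(G, C) = 5*G + (C + 1) = 5*G + (1 + C) = 1 + C + 5*G)
m((-21 - 34)/(12 + 19), 18) - 1*(-2815) = (1 + 18 + 5*((-21 - 34)/(12 + 19))) - 1*(-2815) = (1 + 18 + 5*(-55/31)) + 2815 = (1 + 18 - 275/31) + 2815 = 314/31 + 2815 = 87579/31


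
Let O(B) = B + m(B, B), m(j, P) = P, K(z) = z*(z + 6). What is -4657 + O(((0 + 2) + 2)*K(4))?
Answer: -4337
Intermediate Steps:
K(z) = z*(6 + z)
O(B) = 2*B (O(B) = B + B = 2*B)
-4657 + O(((0 + 2) + 2)*K(4)) = -4657 + 2*(((0 + 2) + 2)*(4*(6 + 4))) = -4657 + 2*((2 + 2)*(4*10)) = -4657 + 2*(4*40) = -4657 + 2*160 = -4657 + 320 = -4337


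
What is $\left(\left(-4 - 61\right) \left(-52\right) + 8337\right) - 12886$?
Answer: $-1169$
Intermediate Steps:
$\left(\left(-4 - 61\right) \left(-52\right) + 8337\right) - 12886 = \left(\left(-65\right) \left(-52\right) + 8337\right) - 12886 = \left(3380 + 8337\right) - 12886 = 11717 - 12886 = -1169$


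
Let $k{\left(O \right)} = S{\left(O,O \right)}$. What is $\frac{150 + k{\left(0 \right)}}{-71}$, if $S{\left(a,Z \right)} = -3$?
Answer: $- \frac{147}{71} \approx -2.0704$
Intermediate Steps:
$k{\left(O \right)} = -3$
$\frac{150 + k{\left(0 \right)}}{-71} = \frac{150 - 3}{-71} = \left(- \frac{1}{71}\right) 147 = - \frac{147}{71}$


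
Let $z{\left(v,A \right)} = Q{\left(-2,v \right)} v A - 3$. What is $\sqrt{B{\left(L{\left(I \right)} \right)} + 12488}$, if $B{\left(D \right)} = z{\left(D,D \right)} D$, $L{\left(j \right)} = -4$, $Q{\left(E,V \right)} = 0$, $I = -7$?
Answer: $50 \sqrt{5} \approx 111.8$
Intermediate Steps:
$z{\left(v,A \right)} = -3$ ($z{\left(v,A \right)} = 0 v A - 3 = 0 A - 3 = 0 - 3 = -3$)
$B{\left(D \right)} = - 3 D$
$\sqrt{B{\left(L{\left(I \right)} \right)} + 12488} = \sqrt{\left(-3\right) \left(-4\right) + 12488} = \sqrt{12 + 12488} = \sqrt{12500} = 50 \sqrt{5}$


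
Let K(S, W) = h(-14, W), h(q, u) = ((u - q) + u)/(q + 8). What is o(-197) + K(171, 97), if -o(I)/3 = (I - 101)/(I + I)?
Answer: -21829/591 ≈ -36.936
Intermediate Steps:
h(q, u) = (-q + 2*u)/(8 + q)
K(S, W) = -7/3 - W/3 (K(S, W) = (-1*(-14) + 2*W)/(8 - 14) = (14 + 2*W)/(-6) = -(14 + 2*W)/6 = -7/3 - W/3)
o(I) = -3*(-101 + I)/(2*I) (o(I) = -3*(I - 101)/(I + I) = -3*(-101 + I)/(2*I))
o(-197) + K(171, 97) = (3/2)*(101 - 1*(-197))/(-197) + (-7/3 - ⅓*97) = (3/2)*(-1/197)*(101 + 197) + (-7/3 - 97/3) = (3/2)*(-1/197)*298 - 104/3 = -447/197 - 104/3 = -21829/591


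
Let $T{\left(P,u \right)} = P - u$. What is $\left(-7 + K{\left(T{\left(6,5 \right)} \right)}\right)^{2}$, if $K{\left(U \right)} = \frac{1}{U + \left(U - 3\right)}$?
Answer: $64$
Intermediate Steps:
$K{\left(U \right)} = \frac{1}{-3 + 2 U}$ ($K{\left(U \right)} = \frac{1}{U + \left(-3 + U\right)} = \frac{1}{-3 + 2 U}$)
$\left(-7 + K{\left(T{\left(6,5 \right)} \right)}\right)^{2} = \left(-7 + \frac{1}{-3 + 2 \left(6 - 5\right)}\right)^{2} = \left(-7 + \frac{1}{-3 + 2 \cdot 1}\right)^{2} = \left(-7 + \frac{1}{-3 + 2}\right)^{2} = \left(-7 + \frac{1}{-1}\right)^{2} = \left(-7 - 1\right)^{2} = \left(-8\right)^{2} = 64$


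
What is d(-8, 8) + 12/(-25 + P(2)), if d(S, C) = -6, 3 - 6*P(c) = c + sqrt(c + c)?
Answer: -978/151 ≈ -6.4768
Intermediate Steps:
P(c) = 1/2 - c/6 - sqrt(2)*sqrt(c)/6 (P(c) = 1/2 - (c + sqrt(c + c))/6 = 1/2 - (c + sqrt(2*c))/6 = 1/2 - (c + sqrt(2)*sqrt(c))/6 = 1/2 + (-c/6 - sqrt(2)*sqrt(c)/6) = 1/2 - c/6 - sqrt(2)*sqrt(c)/6)
d(-8, 8) + 12/(-25 + P(2)) = -6 + 12/(-25 + (1/2 - 1/6*2 - sqrt(2)*sqrt(2)/6)) = -6 + 12/(-25 + (1/2 - 1/3 - 1/3)) = -6 + 12/(-25 - 1/6) = -6 + 12/(-151/6) = -6 - 6/151*12 = -6 - 72/151 = -978/151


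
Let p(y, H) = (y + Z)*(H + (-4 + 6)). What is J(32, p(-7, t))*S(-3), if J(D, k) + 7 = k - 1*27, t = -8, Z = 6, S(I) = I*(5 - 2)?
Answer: 252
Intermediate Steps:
S(I) = 3*I (S(I) = I*3 = 3*I)
p(y, H) = (2 + H)*(6 + y) (p(y, H) = (y + 6)*(H + (-4 + 6)) = (6 + y)*(H + 2) = (6 + y)*(2 + H) = (2 + H)*(6 + y))
J(D, k) = -34 + k (J(D, k) = -7 + (k - 1*27) = -7 + (k - 27) = -7 + (-27 + k) = -34 + k)
J(32, p(-7, t))*S(-3) = (-34 + (12 + 2*(-7) + 6*(-8) - 8*(-7)))*(3*(-3)) = (-34 + (12 - 14 - 48 + 56))*(-9) = (-34 + 6)*(-9) = -28*(-9) = 252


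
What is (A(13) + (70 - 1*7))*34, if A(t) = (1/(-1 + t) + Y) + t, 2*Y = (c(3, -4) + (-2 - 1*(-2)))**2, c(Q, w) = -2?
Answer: 15929/6 ≈ 2654.8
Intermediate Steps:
Y = 2 (Y = (-2 + (-2 - 1*(-2)))**2/2 = (-2 + (-2 + 2))**2/2 = (-2 + 0)**2/2 = (1/2)*(-2)**2 = (1/2)*4 = 2)
A(t) = 2 + t + 1/(-1 + t) (A(t) = (1/(-1 + t) + 2) + t = (2 + 1/(-1 + t)) + t = 2 + t + 1/(-1 + t))
(A(13) + (70 - 1*7))*34 = ((-1 + 13 + 13**2)/(-1 + 13) + (70 - 1*7))*34 = ((-1 + 13 + 169)/12 + (70 - 7))*34 = ((1/12)*181 + 63)*34 = (181/12 + 63)*34 = (937/12)*34 = 15929/6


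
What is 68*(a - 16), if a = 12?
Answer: -272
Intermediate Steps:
68*(a - 16) = 68*(12 - 16) = 68*(-4) = -272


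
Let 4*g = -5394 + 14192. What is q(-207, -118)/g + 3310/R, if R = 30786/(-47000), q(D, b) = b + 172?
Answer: -342174552556/67713807 ≈ -5053.3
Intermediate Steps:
g = 4399/2 (g = (-5394 + 14192)/4 = (¼)*8798 = 4399/2 ≈ 2199.5)
q(D, b) = 172 + b
R = -15393/23500 (R = 30786*(-1/47000) = -15393/23500 ≈ -0.65502)
q(-207, -118)/g + 3310/R = (172 - 118)/(4399/2) + 3310/(-15393/23500) = 54*(2/4399) + 3310*(-23500/15393) = 108/4399 - 77785000/15393 = -342174552556/67713807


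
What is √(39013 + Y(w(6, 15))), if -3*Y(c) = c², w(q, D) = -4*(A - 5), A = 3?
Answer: 5*√14037/3 ≈ 197.46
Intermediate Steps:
w(q, D) = 8 (w(q, D) = -4*(3 - 5) = -4*(-2) = 8)
Y(c) = -c²/3
√(39013 + Y(w(6, 15))) = √(39013 - ⅓*8²) = √(39013 - ⅓*64) = √(39013 - 64/3) = √(116975/3) = 5*√14037/3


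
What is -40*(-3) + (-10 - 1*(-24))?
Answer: 134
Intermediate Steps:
-40*(-3) + (-10 - 1*(-24)) = 120 + (-10 + 24) = 120 + 14 = 134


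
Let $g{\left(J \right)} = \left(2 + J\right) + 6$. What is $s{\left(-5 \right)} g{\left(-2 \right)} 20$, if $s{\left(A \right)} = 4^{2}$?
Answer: $1920$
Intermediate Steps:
$s{\left(A \right)} = 16$
$g{\left(J \right)} = 8 + J$
$s{\left(-5 \right)} g{\left(-2 \right)} 20 = 16 \left(8 - 2\right) 20 = 16 \cdot 6 \cdot 20 = 96 \cdot 20 = 1920$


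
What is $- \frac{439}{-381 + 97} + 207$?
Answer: $\frac{59227}{284} \approx 208.55$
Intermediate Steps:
$- \frac{439}{-381 + 97} + 207 = - \frac{439}{-284} + 207 = \left(-439\right) \left(- \frac{1}{284}\right) + 207 = \frac{439}{284} + 207 = \frac{59227}{284}$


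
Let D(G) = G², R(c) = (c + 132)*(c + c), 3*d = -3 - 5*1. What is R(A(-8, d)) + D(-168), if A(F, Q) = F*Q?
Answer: 312896/9 ≈ 34766.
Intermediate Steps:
d = -8/3 (d = (-3 - 5*1)/3 = (-3 - 5)/3 = (⅓)*(-8) = -8/3 ≈ -2.6667)
R(c) = 2*c*(132 + c) (R(c) = (132 + c)*(2*c) = 2*c*(132 + c))
R(A(-8, d)) + D(-168) = 2*(-8*(-8/3))*(132 - 8*(-8/3)) + (-168)² = 2*(64/3)*(132 + 64/3) + 28224 = 2*(64/3)*(460/3) + 28224 = 58880/9 + 28224 = 312896/9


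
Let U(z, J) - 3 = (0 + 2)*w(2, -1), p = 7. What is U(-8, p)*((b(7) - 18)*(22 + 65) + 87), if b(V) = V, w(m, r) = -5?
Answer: 6090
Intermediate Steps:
U(z, J) = -7 (U(z, J) = 3 + (0 + 2)*(-5) = 3 + 2*(-5) = 3 - 10 = -7)
U(-8, p)*((b(7) - 18)*(22 + 65) + 87) = -7*((7 - 18)*(22 + 65) + 87) = -7*(-11*87 + 87) = -7*(-957 + 87) = -7*(-870) = 6090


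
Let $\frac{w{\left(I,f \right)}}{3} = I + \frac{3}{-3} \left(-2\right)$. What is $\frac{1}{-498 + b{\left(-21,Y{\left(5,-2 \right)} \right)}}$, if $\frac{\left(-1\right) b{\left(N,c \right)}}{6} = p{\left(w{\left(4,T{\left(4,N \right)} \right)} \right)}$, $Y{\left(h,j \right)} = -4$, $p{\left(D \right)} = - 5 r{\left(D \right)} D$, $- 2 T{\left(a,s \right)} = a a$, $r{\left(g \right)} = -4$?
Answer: $- \frac{1}{2658} \approx -0.00037622$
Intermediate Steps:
$T{\left(a,s \right)} = - \frac{a^{2}}{2}$ ($T{\left(a,s \right)} = - \frac{a a}{2} = - \frac{a^{2}}{2}$)
$w{\left(I,f \right)} = 6 + 3 I$ ($w{\left(I,f \right)} = 3 \left(I + \frac{3}{-3} \left(-2\right)\right) = 3 \left(I + 3 \left(- \frac{1}{3}\right) \left(-2\right)\right) = 3 \left(I - -2\right) = 3 \left(I + 2\right) = 3 \left(2 + I\right) = 6 + 3 I$)
$p{\left(D \right)} = 20 D$ ($p{\left(D \right)} = \left(-5\right) \left(-4\right) D = 20 D$)
$b{\left(N,c \right)} = -2160$ ($b{\left(N,c \right)} = - 6 \cdot 20 \left(6 + 3 \cdot 4\right) = - 6 \cdot 20 \left(6 + 12\right) = - 6 \cdot 20 \cdot 18 = \left(-6\right) 360 = -2160$)
$\frac{1}{-498 + b{\left(-21,Y{\left(5,-2 \right)} \right)}} = \frac{1}{-498 - 2160} = \frac{1}{-2658} = - \frac{1}{2658}$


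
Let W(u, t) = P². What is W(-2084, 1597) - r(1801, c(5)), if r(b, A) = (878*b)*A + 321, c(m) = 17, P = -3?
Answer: -26882038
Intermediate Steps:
W(u, t) = 9 (W(u, t) = (-3)² = 9)
r(b, A) = 321 + 878*A*b (r(b, A) = 878*A*b + 321 = 321 + 878*A*b)
W(-2084, 1597) - r(1801, c(5)) = 9 - (321 + 878*17*1801) = 9 - (321 + 26881726) = 9 - 1*26882047 = 9 - 26882047 = -26882038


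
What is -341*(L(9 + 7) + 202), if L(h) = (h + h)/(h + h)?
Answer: -69223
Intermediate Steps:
L(h) = 1 (L(h) = (2*h)/((2*h)) = (2*h)*(1/(2*h)) = 1)
-341*(L(9 + 7) + 202) = -341*(1 + 202) = -341*203 = -69223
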